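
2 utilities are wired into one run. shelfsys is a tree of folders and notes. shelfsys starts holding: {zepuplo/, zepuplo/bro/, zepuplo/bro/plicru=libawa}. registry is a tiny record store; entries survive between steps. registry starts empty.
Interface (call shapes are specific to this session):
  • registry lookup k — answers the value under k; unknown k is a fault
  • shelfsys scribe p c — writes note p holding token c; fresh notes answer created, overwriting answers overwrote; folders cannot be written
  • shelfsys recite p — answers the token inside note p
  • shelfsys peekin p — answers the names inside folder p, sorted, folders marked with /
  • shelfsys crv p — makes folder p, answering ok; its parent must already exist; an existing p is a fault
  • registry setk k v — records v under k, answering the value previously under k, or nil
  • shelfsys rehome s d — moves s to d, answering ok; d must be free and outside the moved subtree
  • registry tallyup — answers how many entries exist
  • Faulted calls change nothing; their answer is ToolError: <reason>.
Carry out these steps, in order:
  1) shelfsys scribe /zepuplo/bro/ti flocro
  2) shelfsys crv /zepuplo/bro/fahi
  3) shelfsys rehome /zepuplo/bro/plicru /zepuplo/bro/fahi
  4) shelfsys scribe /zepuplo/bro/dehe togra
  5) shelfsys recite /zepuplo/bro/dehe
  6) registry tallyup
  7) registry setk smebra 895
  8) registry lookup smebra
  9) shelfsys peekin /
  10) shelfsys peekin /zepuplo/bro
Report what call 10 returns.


Answer: [dehe, fahi/, plicru, ti]

Derivation:
CALL shelfsys scribe[p='/zepuplo/bro/ti'; c='flocro']
RET  created
CALL shelfsys crv[p='/zepuplo/bro/fahi']
RET  ok
CALL shelfsys rehome[s='/zepuplo/bro/plicru'; d='/zepuplo/bro/fahi']
RET  ToolError: exists
CALL shelfsys scribe[p='/zepuplo/bro/dehe'; c='togra']
RET  created
CALL shelfsys recite[p='/zepuplo/bro/dehe']
RET  togra
CALL registry tallyup[]
RET  0
CALL registry setk[k='smebra'; v='895']
RET  nil
CALL registry lookup[k='smebra']
RET  895
CALL shelfsys peekin[p='/']
RET  [zepuplo/]
CALL shelfsys peekin[p='/zepuplo/bro']
RET  [dehe, fahi/, plicru, ti]


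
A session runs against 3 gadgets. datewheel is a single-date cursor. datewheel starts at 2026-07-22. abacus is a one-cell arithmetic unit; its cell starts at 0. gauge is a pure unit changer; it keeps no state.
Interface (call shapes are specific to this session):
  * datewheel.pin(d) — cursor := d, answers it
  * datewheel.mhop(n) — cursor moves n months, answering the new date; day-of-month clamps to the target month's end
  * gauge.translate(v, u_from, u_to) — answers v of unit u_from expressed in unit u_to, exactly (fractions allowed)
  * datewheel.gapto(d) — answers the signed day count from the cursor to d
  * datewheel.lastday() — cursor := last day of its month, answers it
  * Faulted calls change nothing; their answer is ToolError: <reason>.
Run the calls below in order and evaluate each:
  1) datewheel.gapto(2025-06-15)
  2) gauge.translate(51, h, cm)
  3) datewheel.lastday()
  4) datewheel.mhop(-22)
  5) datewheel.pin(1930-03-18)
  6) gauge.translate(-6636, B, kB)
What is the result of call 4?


>>> gapto d=2025-06-15
= -402
>>> translate v=51 u_from=h u_to=cm
= ToolError: incompatible units
>>> lastday
= 2026-07-31
>>> mhop n=-22
= 2024-09-30
>>> pin d=1930-03-18
= 1930-03-18
>>> translate v=-6636 u_from=B u_to=kB
= -1659/250

Answer: 2024-09-30


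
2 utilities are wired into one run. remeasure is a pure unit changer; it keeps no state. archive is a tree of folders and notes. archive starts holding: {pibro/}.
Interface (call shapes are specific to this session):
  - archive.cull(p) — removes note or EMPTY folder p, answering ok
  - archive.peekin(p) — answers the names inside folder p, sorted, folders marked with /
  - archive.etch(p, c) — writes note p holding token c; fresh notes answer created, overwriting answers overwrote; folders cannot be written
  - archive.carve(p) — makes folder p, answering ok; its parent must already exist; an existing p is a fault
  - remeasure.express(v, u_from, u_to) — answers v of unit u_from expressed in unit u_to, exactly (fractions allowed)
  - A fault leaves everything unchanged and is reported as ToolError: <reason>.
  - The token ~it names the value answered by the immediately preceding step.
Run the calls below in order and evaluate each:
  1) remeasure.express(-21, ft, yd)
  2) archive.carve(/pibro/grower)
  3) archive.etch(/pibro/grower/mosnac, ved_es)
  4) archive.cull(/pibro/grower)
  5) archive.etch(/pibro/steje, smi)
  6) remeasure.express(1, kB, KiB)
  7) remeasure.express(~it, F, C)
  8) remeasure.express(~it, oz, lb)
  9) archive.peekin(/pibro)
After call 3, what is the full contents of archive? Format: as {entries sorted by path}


Answer: {pibro/, pibro/grower/, pibro/grower/mosnac=ved_es}

Derivation:
>>> remeasure.express -21 ft yd
:: -7
>>> archive.carve /pibro/grower
:: ok
>>> archive.etch /pibro/grower/mosnac ved_es
:: created
>>> archive.cull /pibro/grower
:: ToolError: not empty
>>> archive.etch /pibro/steje smi
:: created
>>> remeasure.express 1 kB KiB
:: 125/128
>>> remeasure.express ~it F C
:: -19855/1152
>>> remeasure.express ~it oz lb
:: -19855/18432
>>> archive.peekin /pibro
:: [grower/, steje]


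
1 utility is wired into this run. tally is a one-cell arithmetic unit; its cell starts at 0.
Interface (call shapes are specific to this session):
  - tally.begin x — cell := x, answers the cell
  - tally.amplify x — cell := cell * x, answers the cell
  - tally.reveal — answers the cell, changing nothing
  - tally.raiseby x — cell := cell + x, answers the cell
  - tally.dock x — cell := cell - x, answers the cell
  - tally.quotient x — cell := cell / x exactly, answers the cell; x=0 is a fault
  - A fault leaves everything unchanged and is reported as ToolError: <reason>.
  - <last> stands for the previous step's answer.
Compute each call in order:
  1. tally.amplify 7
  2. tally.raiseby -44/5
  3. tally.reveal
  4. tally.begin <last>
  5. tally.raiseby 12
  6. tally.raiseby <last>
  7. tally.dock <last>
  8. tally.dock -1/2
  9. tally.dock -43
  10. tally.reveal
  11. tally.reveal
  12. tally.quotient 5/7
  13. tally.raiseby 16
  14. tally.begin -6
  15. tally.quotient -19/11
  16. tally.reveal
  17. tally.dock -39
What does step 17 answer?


;; 1. amplify(x=7) == 0
;; 2. raiseby(x=-44/5) == -44/5
;; 3. reveal() == -44/5
;; 4. begin(x=<last>) == -44/5
;; 5. raiseby(x=12) == 16/5
;; 6. raiseby(x=<last>) == 32/5
;; 7. dock(x=<last>) == 0
;; 8. dock(x=-1/2) == 1/2
;; 9. dock(x=-43) == 87/2
;; 10. reveal() == 87/2
;; 11. reveal() == 87/2
;; 12. quotient(x=5/7) == 609/10
;; 13. raiseby(x=16) == 769/10
;; 14. begin(x=-6) == -6
;; 15. quotient(x=-19/11) == 66/19
;; 16. reveal() == 66/19
;; 17. dock(x=-39) == 807/19

Answer: 807/19


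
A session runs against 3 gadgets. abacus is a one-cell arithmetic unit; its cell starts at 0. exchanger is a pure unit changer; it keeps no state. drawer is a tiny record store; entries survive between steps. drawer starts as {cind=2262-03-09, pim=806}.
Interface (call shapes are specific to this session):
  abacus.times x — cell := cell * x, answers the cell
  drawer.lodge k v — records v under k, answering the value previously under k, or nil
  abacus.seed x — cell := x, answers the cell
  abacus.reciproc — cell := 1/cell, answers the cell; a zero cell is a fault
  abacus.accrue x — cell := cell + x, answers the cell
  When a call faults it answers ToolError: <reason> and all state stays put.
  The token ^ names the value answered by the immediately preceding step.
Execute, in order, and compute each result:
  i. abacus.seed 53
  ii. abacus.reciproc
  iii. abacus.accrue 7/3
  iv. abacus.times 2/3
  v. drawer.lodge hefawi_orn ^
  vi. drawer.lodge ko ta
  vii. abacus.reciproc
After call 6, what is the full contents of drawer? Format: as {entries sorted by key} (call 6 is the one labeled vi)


Answer: {cind=2262-03-09, hefawi_orn=748/477, ko=ta, pim=806}

Derivation:
! abacus.seed(x→53) -> 53
! abacus.reciproc() -> 1/53
! abacus.accrue(x→7/3) -> 374/159
! abacus.times(x→2/3) -> 748/477
! drawer.lodge(k→hefawi_orn, v→^) -> nil
! drawer.lodge(k→ko, v→ta) -> nil
! abacus.reciproc() -> 477/748


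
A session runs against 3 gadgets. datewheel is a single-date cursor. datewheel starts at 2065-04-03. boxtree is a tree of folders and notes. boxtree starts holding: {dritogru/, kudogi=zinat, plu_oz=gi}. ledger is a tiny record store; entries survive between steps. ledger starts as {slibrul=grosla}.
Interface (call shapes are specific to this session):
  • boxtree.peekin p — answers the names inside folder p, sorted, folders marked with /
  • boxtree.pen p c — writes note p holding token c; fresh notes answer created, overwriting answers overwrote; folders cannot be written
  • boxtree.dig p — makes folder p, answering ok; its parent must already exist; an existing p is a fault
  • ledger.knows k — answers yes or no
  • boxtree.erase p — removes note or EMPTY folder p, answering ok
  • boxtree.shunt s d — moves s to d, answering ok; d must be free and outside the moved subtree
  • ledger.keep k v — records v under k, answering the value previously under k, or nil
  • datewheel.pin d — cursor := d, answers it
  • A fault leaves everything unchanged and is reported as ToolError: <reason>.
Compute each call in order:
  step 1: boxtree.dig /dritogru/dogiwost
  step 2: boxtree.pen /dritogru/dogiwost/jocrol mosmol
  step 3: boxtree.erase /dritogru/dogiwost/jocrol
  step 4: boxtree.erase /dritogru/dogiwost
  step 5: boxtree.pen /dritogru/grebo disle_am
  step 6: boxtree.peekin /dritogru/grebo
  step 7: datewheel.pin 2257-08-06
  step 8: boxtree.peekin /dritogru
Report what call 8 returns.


Answer: [grebo]

Derivation:
==> dig(/dritogru/dogiwost)
<== ok
==> pen(/dritogru/dogiwost/jocrol, mosmol)
<== created
==> erase(/dritogru/dogiwost/jocrol)
<== ok
==> erase(/dritogru/dogiwost)
<== ok
==> pen(/dritogru/grebo, disle_am)
<== created
==> peekin(/dritogru/grebo)
<== ToolError: not a directory
==> pin(2257-08-06)
<== 2257-08-06
==> peekin(/dritogru)
<== [grebo]


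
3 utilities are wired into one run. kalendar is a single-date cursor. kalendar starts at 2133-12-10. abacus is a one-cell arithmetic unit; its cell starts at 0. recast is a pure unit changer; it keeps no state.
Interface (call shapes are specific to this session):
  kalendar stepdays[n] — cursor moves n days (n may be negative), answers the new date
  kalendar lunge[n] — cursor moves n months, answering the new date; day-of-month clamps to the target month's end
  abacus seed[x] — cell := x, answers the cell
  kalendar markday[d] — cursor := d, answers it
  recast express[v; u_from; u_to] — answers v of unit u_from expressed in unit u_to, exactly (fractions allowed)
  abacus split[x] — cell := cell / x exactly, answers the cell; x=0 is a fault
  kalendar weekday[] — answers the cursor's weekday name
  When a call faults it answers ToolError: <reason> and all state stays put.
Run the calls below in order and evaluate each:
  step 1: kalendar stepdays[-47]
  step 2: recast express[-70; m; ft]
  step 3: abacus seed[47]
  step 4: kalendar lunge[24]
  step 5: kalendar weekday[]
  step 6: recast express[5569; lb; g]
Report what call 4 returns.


Calling kalendar stepdays(n→-47), → 2133-10-24.
Next I call recast express(v→-70, u_from→m, u_to→ft), and observe -87500/381.
Now I run abacus seed(x→47), which returns 47.
I run kalendar lunge(n→24), → 2135-10-24.
Then kalendar weekday, giving Monday.
I try recast express(v→5569, u_from→lb, u_to→g): 252605590853/100000.

Answer: 2135-10-24


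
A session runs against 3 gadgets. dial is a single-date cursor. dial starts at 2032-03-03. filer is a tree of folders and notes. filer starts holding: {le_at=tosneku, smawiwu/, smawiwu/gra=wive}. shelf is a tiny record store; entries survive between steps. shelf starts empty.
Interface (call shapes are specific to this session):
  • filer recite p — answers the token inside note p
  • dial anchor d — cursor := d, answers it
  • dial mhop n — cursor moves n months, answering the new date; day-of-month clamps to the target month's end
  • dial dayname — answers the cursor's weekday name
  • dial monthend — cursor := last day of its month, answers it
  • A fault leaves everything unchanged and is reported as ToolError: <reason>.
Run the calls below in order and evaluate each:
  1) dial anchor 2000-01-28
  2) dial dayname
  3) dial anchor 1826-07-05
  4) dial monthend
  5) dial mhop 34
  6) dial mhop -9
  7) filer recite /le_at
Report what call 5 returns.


I use dial anchor with 2000-01-28, and get 2000-01-28.
Then dial dayname(), giving Friday.
Now I run dial anchor with 1826-07-05, → 1826-07-05.
Using dial monthend, and see 1826-07-31.
I run dial mhop with 34, and see 1829-05-31.
Next I call dial mhop with -9, — result: 1828-08-31.
Invoking filer recite with /le_at, — result: tosneku.

Answer: 1829-05-31


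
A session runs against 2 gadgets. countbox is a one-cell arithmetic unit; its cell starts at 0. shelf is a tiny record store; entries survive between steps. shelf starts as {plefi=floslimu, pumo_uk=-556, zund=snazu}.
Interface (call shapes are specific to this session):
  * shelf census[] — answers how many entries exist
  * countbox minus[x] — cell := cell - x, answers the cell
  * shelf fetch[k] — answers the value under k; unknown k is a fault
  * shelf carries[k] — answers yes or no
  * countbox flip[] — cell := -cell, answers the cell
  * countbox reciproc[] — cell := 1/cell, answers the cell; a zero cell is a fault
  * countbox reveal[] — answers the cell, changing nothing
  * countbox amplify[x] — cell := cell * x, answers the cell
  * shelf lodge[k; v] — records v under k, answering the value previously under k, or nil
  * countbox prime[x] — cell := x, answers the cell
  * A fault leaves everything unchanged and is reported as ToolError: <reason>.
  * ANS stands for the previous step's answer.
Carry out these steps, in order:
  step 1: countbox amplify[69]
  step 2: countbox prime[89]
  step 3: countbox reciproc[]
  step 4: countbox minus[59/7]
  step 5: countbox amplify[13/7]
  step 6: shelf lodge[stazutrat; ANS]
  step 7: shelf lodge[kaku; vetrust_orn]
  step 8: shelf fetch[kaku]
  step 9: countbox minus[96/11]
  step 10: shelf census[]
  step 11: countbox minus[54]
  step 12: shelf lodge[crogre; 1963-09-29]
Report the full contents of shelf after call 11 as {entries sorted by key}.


→ countbox amplify(x=69)
← 0
→ countbox prime(x=89)
← 89
→ countbox reciproc()
← 1/89
→ countbox minus(x=59/7)
← -5244/623
→ countbox amplify(x=13/7)
← -68172/4361
→ shelf lodge(k=stazutrat, v=ANS)
← nil
→ shelf lodge(k=kaku, v=vetrust_orn)
← nil
→ shelf fetch(k=kaku)
← vetrust_orn
→ countbox minus(x=96/11)
← -1168548/47971
→ shelf census()
← 5
→ countbox minus(x=54)
← -3758982/47971
→ shelf lodge(k=crogre, v=1963-09-29)
← nil

Answer: {kaku=vetrust_orn, plefi=floslimu, pumo_uk=-556, stazutrat=-68172/4361, zund=snazu}


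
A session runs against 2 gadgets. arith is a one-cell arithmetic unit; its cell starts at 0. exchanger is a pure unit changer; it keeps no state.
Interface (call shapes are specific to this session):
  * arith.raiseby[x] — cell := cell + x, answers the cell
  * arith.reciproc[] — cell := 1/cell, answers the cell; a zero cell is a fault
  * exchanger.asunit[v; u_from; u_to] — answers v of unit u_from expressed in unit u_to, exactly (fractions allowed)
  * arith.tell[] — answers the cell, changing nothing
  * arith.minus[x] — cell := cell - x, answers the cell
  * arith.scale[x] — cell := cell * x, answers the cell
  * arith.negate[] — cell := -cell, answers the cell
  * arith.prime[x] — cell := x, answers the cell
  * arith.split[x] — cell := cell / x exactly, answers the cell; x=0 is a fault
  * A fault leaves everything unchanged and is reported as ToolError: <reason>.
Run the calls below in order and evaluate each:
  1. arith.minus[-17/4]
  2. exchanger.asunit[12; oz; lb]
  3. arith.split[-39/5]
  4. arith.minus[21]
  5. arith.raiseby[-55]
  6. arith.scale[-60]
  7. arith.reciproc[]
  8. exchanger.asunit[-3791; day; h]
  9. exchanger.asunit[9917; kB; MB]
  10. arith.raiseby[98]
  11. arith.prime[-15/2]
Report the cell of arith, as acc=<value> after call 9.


Step: arith.minus[x='-17/4']
Result: 17/4
Step: exchanger.asunit[v='12'; u_from='oz'; u_to='lb']
Result: 3/4
Step: arith.split[x='-39/5']
Result: -85/156
Step: arith.minus[x='21']
Result: -3361/156
Step: arith.raiseby[x='-55']
Result: -11941/156
Step: arith.scale[x='-60']
Result: 59705/13
Step: arith.reciproc[]
Result: 13/59705
Step: exchanger.asunit[v='-3791'; u_from='day'; u_to='h']
Result: -90984
Step: exchanger.asunit[v='9917'; u_from='kB'; u_to='MB']
Result: 9917/1000
Step: arith.raiseby[x='98']
Result: 5851103/59705
Step: arith.prime[x='-15/2']
Result: -15/2

Answer: acc=13/59705


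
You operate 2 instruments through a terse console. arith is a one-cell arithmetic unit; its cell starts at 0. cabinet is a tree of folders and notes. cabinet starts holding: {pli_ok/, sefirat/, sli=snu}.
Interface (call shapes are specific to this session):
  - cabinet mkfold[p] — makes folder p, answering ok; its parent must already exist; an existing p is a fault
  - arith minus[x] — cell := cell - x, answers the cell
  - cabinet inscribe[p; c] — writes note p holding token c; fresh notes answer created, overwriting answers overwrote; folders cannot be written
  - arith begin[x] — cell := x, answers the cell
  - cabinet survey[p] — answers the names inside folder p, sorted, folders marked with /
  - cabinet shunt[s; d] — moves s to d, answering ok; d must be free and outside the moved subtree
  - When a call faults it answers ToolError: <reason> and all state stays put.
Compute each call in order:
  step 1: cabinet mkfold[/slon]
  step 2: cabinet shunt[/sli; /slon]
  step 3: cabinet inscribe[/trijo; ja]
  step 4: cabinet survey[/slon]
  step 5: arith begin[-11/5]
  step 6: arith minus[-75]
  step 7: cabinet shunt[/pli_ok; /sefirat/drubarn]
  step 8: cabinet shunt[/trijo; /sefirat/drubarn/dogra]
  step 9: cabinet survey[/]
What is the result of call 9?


Answer: [sefirat/, sli, slon/]

Derivation:
Invoking cabinet mkfold on p=/slon, and observe ok.
I try cabinet shunt on s=/sli, d=/slon: ToolError: exists.
I use cabinet inscribe on p=/trijo, c=ja, giving created.
I use cabinet survey on p=/slon, and observe [].
I use arith begin on x=-11/5: -11/5.
I call arith minus on x=-75, giving 364/5.
I invoke cabinet shunt on s=/pli_ok, d=/sefirat/drubarn: ok.
I run cabinet shunt on s=/trijo, d=/sefirat/drubarn/dogra, yielding ok.
Now I run cabinet survey on p=/: [sefirat/, sli, slon/].


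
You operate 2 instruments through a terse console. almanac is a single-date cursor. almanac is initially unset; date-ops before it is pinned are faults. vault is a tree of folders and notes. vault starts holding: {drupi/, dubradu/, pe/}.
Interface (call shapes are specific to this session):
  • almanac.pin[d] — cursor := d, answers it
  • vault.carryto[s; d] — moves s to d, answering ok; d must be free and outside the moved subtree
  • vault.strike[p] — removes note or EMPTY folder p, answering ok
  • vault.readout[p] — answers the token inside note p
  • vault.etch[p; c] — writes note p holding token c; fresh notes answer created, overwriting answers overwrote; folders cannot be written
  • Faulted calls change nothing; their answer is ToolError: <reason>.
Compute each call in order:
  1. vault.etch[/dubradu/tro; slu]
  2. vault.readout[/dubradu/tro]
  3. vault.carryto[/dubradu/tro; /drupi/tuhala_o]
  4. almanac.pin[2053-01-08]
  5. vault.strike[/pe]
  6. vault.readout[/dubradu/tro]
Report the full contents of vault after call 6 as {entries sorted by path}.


-> vault.etch(/dubradu/tro, slu)
<- created
-> vault.readout(/dubradu/tro)
<- slu
-> vault.carryto(/dubradu/tro, /drupi/tuhala_o)
<- ok
-> almanac.pin(2053-01-08)
<- 2053-01-08
-> vault.strike(/pe)
<- ok
-> vault.readout(/dubradu/tro)
<- ToolError: not found

Answer: {drupi/, drupi/tuhala_o=slu, dubradu/}


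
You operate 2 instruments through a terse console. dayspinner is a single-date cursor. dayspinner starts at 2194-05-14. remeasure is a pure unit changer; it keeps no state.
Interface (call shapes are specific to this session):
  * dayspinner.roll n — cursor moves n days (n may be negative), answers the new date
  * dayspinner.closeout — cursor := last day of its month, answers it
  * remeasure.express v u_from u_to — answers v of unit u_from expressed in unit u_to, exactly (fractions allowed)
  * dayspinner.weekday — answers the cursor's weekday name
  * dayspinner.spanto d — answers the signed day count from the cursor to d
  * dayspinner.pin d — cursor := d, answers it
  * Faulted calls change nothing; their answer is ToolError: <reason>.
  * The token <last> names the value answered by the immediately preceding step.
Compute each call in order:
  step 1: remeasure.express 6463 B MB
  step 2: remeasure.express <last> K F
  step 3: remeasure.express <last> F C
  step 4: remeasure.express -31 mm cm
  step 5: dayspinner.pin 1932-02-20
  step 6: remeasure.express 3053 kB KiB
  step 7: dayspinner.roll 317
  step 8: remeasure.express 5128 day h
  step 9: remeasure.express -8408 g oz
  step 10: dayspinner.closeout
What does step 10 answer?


·→ remeasure.express(v→6463, u_from→B, u_to→MB)
·← 6463/1000000
·→ remeasure.express(v→<last>, u_from→K, u_to→F)
·← -2298291833/5000000
·→ remeasure.express(v→<last>, u_from→F, u_to→C)
·← -273143537/1000000
·→ remeasure.express(v→-31, u_from→mm, u_to→cm)
·← -31/10
·→ dayspinner.pin(d→1932-02-20)
·← 1932-02-20
·→ remeasure.express(v→3053, u_from→kB, u_to→KiB)
·← 381625/128
·→ dayspinner.roll(n→317)
·← 1933-01-02
·→ remeasure.express(v→5128, u_from→day, u_to→h)
·← 123072
·→ remeasure.express(v→-8408, u_from→g, u_to→oz)
·← -13452800000/45359237
·→ dayspinner.closeout()
·← 1933-01-31

Answer: 1933-01-31


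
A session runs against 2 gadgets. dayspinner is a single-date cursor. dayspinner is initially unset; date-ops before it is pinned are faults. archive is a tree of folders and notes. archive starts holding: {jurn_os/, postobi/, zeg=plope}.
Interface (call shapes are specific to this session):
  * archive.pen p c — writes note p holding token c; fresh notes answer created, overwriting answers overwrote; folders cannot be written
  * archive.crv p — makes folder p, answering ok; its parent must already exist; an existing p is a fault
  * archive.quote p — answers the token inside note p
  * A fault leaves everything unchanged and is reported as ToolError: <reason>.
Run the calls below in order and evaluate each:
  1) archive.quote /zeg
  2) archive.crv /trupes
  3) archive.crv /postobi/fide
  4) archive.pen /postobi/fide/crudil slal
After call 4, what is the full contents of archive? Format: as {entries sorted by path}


Answer: {jurn_os/, postobi/, postobi/fide/, postobi/fide/crudil=slal, trupes/, zeg=plope}

Derivation:
→ quote(p: /zeg)
← plope
→ crv(p: /trupes)
← ok
→ crv(p: /postobi/fide)
← ok
→ pen(p: /postobi/fide/crudil, c: slal)
← created


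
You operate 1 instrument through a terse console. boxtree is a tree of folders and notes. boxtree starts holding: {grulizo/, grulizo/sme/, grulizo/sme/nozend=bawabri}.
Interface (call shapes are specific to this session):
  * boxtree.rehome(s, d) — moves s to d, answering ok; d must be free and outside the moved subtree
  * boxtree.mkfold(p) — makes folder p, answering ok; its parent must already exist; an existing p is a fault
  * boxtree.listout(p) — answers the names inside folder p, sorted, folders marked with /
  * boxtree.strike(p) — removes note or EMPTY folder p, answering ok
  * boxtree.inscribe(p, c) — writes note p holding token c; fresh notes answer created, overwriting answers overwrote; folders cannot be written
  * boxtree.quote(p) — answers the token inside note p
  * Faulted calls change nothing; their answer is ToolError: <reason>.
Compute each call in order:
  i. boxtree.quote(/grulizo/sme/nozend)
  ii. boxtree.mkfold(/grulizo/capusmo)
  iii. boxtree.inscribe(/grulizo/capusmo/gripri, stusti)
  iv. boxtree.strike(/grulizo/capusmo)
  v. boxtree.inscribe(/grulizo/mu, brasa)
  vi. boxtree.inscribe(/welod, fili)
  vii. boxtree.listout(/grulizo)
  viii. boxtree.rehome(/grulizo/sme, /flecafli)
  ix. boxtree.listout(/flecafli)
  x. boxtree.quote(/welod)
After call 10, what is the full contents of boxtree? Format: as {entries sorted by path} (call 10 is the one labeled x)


// boxtree.quote(/grulizo/sme/nozend) => bawabri
// boxtree.mkfold(/grulizo/capusmo) => ok
// boxtree.inscribe(/grulizo/capusmo/gripri, stusti) => created
// boxtree.strike(/grulizo/capusmo) => ToolError: not empty
// boxtree.inscribe(/grulizo/mu, brasa) => created
// boxtree.inscribe(/welod, fili) => created
// boxtree.listout(/grulizo) => [capusmo/, mu, sme/]
// boxtree.rehome(/grulizo/sme, /flecafli) => ok
// boxtree.listout(/flecafli) => [nozend]
// boxtree.quote(/welod) => fili

Answer: {flecafli/, flecafli/nozend=bawabri, grulizo/, grulizo/capusmo/, grulizo/capusmo/gripri=stusti, grulizo/mu=brasa, welod=fili}


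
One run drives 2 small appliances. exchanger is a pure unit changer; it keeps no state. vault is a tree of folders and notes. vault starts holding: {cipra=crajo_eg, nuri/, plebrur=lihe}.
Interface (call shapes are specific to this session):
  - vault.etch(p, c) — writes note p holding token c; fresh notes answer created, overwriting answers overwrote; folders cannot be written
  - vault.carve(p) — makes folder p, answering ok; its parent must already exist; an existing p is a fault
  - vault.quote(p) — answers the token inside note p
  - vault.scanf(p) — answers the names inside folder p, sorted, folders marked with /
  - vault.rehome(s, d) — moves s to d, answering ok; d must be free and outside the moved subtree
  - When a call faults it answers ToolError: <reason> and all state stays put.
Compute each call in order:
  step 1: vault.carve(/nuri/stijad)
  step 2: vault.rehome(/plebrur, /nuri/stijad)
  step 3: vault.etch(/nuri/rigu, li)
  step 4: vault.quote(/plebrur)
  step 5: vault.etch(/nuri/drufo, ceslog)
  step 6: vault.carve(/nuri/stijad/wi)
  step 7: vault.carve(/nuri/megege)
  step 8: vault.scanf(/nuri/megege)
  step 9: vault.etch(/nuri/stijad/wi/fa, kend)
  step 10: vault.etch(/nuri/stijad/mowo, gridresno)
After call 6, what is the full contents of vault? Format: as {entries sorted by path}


$ vault.carve /nuri/stijad
[out] ok
$ vault.rehome /plebrur /nuri/stijad
[out] ToolError: exists
$ vault.etch /nuri/rigu li
[out] created
$ vault.quote /plebrur
[out] lihe
$ vault.etch /nuri/drufo ceslog
[out] created
$ vault.carve /nuri/stijad/wi
[out] ok
$ vault.carve /nuri/megege
[out] ok
$ vault.scanf /nuri/megege
[out] []
$ vault.etch /nuri/stijad/wi/fa kend
[out] created
$ vault.etch /nuri/stijad/mowo gridresno
[out] created

Answer: {cipra=crajo_eg, nuri/, nuri/drufo=ceslog, nuri/rigu=li, nuri/stijad/, nuri/stijad/wi/, plebrur=lihe}


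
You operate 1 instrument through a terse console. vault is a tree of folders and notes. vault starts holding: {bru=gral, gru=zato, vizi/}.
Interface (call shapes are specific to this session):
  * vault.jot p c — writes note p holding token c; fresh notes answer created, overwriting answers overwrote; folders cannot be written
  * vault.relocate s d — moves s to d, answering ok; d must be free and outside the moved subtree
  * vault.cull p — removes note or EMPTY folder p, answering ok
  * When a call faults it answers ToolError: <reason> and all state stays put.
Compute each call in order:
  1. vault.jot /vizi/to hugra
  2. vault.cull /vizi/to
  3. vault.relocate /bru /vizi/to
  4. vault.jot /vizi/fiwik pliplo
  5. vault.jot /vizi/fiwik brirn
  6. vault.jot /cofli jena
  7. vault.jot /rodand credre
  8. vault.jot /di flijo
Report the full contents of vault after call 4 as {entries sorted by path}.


Answer: {gru=zato, vizi/, vizi/fiwik=pliplo, vizi/to=gral}

Derivation:
Using vault.jot passing p→/vizi/to, c→hugra, which returns created.
Then vault.cull passing p→/vizi/to, which returns ok.
Using vault.relocate passing s→/bru, d→/vizi/to, — result: ok.
Invoking vault.jot passing p→/vizi/fiwik, c→pliplo, → created.
I run vault.jot passing p→/vizi/fiwik, c→brirn, → overwrote.
Next I call vault.jot passing p→/cofli, c→jena, giving created.
I try vault.jot passing p→/rodand, c→credre, and see created.
Next I call vault.jot passing p→/di, c→flijo, and get created.


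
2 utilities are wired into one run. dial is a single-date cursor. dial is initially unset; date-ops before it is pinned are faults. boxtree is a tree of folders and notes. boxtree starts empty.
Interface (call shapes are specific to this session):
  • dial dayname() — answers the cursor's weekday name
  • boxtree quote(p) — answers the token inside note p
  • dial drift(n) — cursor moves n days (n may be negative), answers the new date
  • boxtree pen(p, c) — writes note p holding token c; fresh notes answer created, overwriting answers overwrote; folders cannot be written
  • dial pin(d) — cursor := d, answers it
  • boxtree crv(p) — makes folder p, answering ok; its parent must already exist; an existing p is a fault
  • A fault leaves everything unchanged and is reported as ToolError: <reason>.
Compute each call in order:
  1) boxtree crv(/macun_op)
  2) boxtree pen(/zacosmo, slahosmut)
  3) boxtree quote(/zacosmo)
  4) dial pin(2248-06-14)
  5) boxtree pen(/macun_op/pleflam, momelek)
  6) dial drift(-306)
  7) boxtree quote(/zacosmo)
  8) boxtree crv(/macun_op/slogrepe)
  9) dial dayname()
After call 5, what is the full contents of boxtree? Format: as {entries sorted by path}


Answer: {macun_op/, macun_op/pleflam=momelek, zacosmo=slahosmut}

Derivation:
Do: boxtree crv[p=/macun_op]
See: ok
Do: boxtree pen[p=/zacosmo; c=slahosmut]
See: created
Do: boxtree quote[p=/zacosmo]
See: slahosmut
Do: dial pin[d=2248-06-14]
See: 2248-06-14
Do: boxtree pen[p=/macun_op/pleflam; c=momelek]
See: created
Do: dial drift[n=-306]
See: 2247-08-13
Do: boxtree quote[p=/zacosmo]
See: slahosmut
Do: boxtree crv[p=/macun_op/slogrepe]
See: ok
Do: dial dayname[]
See: Friday


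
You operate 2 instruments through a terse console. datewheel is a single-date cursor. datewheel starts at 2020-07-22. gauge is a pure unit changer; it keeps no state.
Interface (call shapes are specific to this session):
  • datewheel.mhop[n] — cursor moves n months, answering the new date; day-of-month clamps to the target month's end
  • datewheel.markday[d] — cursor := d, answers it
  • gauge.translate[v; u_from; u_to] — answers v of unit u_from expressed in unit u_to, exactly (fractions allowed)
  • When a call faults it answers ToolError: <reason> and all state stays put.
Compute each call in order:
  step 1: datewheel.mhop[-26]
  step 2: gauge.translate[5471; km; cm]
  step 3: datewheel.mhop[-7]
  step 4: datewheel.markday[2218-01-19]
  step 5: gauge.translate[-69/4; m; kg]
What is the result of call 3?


Next I call datewheel.mhop passing n: -26, — result: 2018-05-22.
Next I call gauge.translate passing v: 5471, u_from: km, u_to: cm, → 547100000.
Now I run datewheel.mhop passing n: -7, and observe 2017-10-22.
Next I call datewheel.markday passing d: 2218-01-19, which returns 2218-01-19.
I invoke gauge.translate passing v: -69/4, u_from: m, u_to: kg, — result: ToolError: incompatible units.

Answer: 2017-10-22


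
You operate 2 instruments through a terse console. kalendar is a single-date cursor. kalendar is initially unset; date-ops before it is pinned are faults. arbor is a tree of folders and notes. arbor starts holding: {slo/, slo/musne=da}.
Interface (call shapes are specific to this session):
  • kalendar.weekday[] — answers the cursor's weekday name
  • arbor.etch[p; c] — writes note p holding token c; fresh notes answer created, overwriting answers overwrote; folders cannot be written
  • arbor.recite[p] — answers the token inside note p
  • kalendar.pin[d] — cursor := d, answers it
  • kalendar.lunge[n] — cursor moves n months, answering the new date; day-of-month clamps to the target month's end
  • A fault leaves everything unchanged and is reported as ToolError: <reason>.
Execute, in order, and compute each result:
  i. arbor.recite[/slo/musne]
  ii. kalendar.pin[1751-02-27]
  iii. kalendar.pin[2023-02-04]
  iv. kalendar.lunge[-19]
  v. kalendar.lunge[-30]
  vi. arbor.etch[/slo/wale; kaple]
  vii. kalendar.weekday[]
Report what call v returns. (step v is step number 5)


Answer: 2019-01-04

Derivation:
Step: arbor.recite[p: /slo/musne]
Result: da
Step: kalendar.pin[d: 1751-02-27]
Result: 1751-02-27
Step: kalendar.pin[d: 2023-02-04]
Result: 2023-02-04
Step: kalendar.lunge[n: -19]
Result: 2021-07-04
Step: kalendar.lunge[n: -30]
Result: 2019-01-04
Step: arbor.etch[p: /slo/wale; c: kaple]
Result: created
Step: kalendar.weekday[]
Result: Friday


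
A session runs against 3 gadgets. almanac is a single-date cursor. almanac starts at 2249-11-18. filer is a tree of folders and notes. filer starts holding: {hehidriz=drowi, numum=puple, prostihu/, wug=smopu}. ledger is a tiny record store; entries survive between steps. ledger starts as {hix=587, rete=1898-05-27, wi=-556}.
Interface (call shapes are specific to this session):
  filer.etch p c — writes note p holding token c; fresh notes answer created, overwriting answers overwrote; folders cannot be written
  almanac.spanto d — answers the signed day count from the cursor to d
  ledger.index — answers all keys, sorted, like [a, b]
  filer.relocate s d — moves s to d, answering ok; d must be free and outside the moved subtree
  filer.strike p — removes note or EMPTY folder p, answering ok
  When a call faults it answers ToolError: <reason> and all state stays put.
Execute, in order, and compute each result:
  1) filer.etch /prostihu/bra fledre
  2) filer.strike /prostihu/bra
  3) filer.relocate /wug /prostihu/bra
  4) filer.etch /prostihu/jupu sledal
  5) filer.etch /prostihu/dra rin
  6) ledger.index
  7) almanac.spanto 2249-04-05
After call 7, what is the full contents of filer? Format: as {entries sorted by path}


Answer: {hehidriz=drowi, numum=puple, prostihu/, prostihu/bra=smopu, prostihu/dra=rin, prostihu/jupu=sledal}

Derivation:
>> filer.etch(p→/prostihu/bra, c→fledre)
<< created
>> filer.strike(p→/prostihu/bra)
<< ok
>> filer.relocate(s→/wug, d→/prostihu/bra)
<< ok
>> filer.etch(p→/prostihu/jupu, c→sledal)
<< created
>> filer.etch(p→/prostihu/dra, c→rin)
<< created
>> ledger.index()
<< [hix, rete, wi]
>> almanac.spanto(d→2249-04-05)
<< -227


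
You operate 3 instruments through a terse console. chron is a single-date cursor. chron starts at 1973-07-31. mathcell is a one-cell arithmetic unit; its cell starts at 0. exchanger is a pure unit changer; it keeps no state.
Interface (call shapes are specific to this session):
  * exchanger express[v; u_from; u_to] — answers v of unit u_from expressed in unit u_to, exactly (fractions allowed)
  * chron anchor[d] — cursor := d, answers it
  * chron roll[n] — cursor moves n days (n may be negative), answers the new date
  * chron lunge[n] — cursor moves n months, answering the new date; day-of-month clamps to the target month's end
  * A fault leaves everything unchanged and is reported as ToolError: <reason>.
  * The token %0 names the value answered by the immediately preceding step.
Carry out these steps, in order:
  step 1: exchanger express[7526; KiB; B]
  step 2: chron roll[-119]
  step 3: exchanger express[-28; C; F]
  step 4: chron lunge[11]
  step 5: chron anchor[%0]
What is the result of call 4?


Answer: 1974-03-03

Derivation:
# 1. exchanger express(v→7526, u_from→KiB, u_to→B) => 7706624
# 2. chron roll(n→-119) => 1973-04-03
# 3. exchanger express(v→-28, u_from→C, u_to→F) => -92/5
# 4. chron lunge(n→11) => 1974-03-03
# 5. chron anchor(d→%0) => 1974-03-03


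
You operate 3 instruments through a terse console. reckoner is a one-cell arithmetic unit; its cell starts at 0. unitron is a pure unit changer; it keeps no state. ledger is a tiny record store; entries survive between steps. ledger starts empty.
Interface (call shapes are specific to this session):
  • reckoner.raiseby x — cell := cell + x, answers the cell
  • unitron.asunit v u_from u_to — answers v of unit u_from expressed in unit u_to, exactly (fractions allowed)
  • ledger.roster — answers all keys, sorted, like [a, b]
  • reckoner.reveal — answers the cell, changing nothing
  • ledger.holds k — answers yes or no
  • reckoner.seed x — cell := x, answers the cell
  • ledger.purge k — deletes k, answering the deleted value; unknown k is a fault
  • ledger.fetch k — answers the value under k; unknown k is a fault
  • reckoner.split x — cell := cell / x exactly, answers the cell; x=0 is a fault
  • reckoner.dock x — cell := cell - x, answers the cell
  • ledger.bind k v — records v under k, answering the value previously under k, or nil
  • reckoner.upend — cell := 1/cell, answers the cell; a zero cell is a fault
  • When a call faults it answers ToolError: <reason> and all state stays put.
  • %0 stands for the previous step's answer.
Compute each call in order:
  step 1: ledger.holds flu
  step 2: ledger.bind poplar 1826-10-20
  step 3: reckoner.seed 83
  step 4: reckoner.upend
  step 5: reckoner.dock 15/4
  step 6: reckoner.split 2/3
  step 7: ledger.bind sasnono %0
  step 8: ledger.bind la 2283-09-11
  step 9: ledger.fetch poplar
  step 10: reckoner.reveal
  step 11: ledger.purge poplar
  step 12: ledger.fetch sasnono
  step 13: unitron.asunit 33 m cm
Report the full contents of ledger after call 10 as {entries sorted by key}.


Step: ledger.holds[k→flu]
Result: no
Step: ledger.bind[k→poplar; v→1826-10-20]
Result: nil
Step: reckoner.seed[x→83]
Result: 83
Step: reckoner.upend[]
Result: 1/83
Step: reckoner.dock[x→15/4]
Result: -1241/332
Step: reckoner.split[x→2/3]
Result: -3723/664
Step: ledger.bind[k→sasnono; v→%0]
Result: nil
Step: ledger.bind[k→la; v→2283-09-11]
Result: nil
Step: ledger.fetch[k→poplar]
Result: 1826-10-20
Step: reckoner.reveal[]
Result: -3723/664
Step: ledger.purge[k→poplar]
Result: 1826-10-20
Step: ledger.fetch[k→sasnono]
Result: -3723/664
Step: unitron.asunit[v→33; u_from→m; u_to→cm]
Result: 3300

Answer: {la=2283-09-11, poplar=1826-10-20, sasnono=-3723/664}


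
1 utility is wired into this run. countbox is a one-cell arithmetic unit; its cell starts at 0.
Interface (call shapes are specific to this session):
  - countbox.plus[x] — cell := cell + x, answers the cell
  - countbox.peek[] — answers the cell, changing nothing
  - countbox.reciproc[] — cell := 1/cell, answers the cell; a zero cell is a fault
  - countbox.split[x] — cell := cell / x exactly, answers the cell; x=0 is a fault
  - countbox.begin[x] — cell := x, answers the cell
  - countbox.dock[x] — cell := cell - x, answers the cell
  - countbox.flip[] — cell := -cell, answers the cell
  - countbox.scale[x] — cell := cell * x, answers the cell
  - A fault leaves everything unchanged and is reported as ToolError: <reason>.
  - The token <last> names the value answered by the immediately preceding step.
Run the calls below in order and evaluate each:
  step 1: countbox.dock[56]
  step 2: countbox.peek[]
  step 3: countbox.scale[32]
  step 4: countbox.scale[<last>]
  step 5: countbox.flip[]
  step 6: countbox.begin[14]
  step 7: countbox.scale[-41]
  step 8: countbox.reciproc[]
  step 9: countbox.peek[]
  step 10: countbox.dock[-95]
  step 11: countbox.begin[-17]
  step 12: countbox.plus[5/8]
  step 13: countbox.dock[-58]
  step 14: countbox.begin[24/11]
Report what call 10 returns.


Answer: 54529/574

Derivation:
I run countbox.dock(56), and observe -56.
I invoke countbox.peek(), — result: -56.
I invoke countbox.scale(32), and get -1792.
Now I run countbox.scale(<last>), yielding 3211264.
I call countbox.flip, giving -3211264.
I invoke countbox.begin(14), and get 14.
I use countbox.scale(-41), → -574.
Now I run countbox.reciproc(), and see -1/574.
I invoke countbox.peek(), and get -1/574.
I use countbox.dock(-95), and see 54529/574.
I try countbox.begin(-17), → -17.
I try countbox.plus(5/8), → -131/8.
Using countbox.dock(-58), giving 333/8.
I call countbox.begin(24/11), giving 24/11.
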